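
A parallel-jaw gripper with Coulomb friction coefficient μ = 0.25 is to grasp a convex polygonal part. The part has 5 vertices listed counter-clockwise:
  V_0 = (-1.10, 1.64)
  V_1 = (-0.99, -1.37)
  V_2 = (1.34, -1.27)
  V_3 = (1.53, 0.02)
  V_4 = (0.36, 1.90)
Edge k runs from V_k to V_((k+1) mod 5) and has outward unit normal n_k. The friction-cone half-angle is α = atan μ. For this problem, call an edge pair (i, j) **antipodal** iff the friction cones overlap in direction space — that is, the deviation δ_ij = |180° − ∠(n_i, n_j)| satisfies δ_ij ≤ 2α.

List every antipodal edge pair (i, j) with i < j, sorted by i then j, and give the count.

count = 2; pairs: (0,2), (1,4)

α = atan 0.25 = 14.04°;  2α = 28.07°
n_0 = (-0.9993, -0.0365)
n_1 = (+0.0429, -0.9991)
n_2 = (+0.9893, -0.1457)
n_3 = (+0.8490, +0.5284)
n_4 = (-0.1753, +0.9845)
  (0,1): δ = 89.64°  ·
  (0,2): δ = 10.47°  ✓
  (0,3): δ = 29.80°  ·
  (0,4): δ = 98.00°  ·
  (1,2): δ = 100.84°  ·
  (1,3): δ = 60.56°  ·
  (1,4): δ = 7.64°  ✓
  (2,3): δ = 139.73°  ·
  (2,4): δ = 71.52°  ·
  (3,4): δ = 111.80°  ·
antipodal pairs: 2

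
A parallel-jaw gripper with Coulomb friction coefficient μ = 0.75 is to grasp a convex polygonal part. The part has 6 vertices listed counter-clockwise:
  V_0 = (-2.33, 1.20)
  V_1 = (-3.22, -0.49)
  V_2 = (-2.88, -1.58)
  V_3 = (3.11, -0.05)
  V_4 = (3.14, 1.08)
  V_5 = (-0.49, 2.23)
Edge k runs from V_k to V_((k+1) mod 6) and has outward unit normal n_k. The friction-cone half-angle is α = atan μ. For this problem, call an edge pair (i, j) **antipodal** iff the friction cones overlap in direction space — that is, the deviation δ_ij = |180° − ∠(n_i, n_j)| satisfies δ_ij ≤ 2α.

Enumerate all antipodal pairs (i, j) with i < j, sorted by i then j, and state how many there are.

count = 7; pairs: (0,2), (0,3), (1,3), (1,4), (2,4), (2,5), (3,5)

α = atan 0.75 = 36.87°;  2α = 73.74°
n_0 = (-0.8848, +0.4660)
n_1 = (-0.9546, -0.2978)
n_2 = (+0.2475, -0.9689)
n_3 = (+0.9996, -0.0265)
n_4 = (+0.3020, +0.9533)
n_5 = (-0.4885, +0.8726)
  (0,1): δ = 134.90°  ·
  (0,2): δ = 47.90°  ✓
  (0,3): δ = 26.25°  ✓
  (0,4): δ = 100.19°  ·
  (0,5): δ = 147.01°  ·
  (1,2): δ = 93.00°  ·
  (1,3): δ = 18.84°  ✓
  (1,4): δ = 55.10°  ✓
  (1,5): δ = 101.92°  ·
  (2,3): δ = 105.85°  ·
  (2,4): δ = 31.91°  ✓
  (2,5): δ = 14.91°  ✓
  (3,4): δ = 106.06°  ·
  (3,5): δ = 59.24°  ✓
  (4,5): δ = 133.18°  ·
antipodal pairs: 7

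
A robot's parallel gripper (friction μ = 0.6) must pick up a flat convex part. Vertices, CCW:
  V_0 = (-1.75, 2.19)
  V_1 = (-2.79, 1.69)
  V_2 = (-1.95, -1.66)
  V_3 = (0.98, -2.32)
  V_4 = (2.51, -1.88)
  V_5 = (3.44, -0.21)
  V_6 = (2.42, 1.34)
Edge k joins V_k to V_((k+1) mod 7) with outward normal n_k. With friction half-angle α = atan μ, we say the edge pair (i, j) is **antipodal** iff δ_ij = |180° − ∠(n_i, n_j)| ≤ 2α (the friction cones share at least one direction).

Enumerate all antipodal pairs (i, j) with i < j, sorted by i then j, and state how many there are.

count = 8; pairs: (0,2), (0,3), (0,4), (1,4), (1,5), (2,5), (2,6), (3,6)

α = atan 0.6 = 30.96°;  2α = 61.93°
n_0 = (-0.4333, +0.9013)
n_1 = (-0.9700, -0.2432)
n_2 = (-0.2197, -0.9756)
n_3 = (+0.2764, -0.9610)
n_4 = (+0.8737, -0.4865)
n_5 = (+0.8354, +0.5497)
n_6 = (+0.1997, +0.9799)
  (0,1): δ = 101.60°  ·
  (0,2): δ = 38.37°  ✓
  (0,3): δ = 9.63°  ✓
  (0,4): δ = 35.21°  ✓
  (0,5): δ = 97.67°  ·
  (0,6): δ = 142.80°  ·
  (1,2): δ = 116.77°  ·
  (1,3): δ = 88.03°  ·
  (1,4): δ = 43.19°  ✓
  (1,5): δ = 19.27°  ✓
  (1,6): δ = 64.40°  ·
  (2,3): δ = 151.26°  ·
  (2,4): δ = 106.42°  ·
  (2,5): δ = 43.96°  ✓
  (2,6): δ = 1.17°  ✓
  (3,4): δ = 135.16°  ·
  (3,5): δ = 72.70°  ·
  (3,6): δ = 27.57°  ✓
  (4,5): δ = 117.54°  ·
  (4,6): δ = 72.41°  ·
  (5,6): δ = 134.87°  ·
antipodal pairs: 8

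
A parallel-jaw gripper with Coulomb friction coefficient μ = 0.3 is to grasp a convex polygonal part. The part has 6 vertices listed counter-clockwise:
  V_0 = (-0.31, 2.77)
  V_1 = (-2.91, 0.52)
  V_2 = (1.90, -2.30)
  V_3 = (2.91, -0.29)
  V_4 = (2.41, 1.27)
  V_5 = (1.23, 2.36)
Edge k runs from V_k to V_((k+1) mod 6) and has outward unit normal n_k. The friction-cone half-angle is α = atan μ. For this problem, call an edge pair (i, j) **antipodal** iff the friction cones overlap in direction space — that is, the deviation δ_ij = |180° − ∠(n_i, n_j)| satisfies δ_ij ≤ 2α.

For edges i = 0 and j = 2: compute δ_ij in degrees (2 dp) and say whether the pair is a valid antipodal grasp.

α = atan 0.3 = 16.70°;  2α = 33.40°
edge 0: e_0 = (-2.60, -2.25);  n_0 = (-0.6544, +0.7562)
edge 2: e_2 = (+1.01, +2.01);  n_2 = (+0.8935, -0.4490)
∠(n_0, n_2) = 157.55°
δ = |180° − 157.55°| = 22.45°
22.45° ≤ 2α = 33.40°  →  valid

δ = 22.45°, valid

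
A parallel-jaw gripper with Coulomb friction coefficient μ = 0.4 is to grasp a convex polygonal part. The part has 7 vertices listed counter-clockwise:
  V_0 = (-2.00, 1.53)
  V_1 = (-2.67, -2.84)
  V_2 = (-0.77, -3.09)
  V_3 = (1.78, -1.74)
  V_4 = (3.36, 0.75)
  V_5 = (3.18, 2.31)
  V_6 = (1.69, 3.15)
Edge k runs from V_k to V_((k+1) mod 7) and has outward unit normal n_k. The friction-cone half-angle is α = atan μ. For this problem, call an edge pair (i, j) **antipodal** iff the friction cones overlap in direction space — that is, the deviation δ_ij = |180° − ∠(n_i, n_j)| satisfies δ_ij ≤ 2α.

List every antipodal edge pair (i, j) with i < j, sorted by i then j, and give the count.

count = 6; pairs: (0,3), (0,4), (1,5), (1,6), (2,6), (3,6)

α = atan 0.4 = 21.80°;  2α = 43.60°
n_0 = (-0.9885, +0.1515)
n_1 = (-0.1305, -0.9915)
n_2 = (+0.4679, -0.8838)
n_3 = (+0.8444, -0.5358)
n_4 = (+0.9934, +0.1146)
n_5 = (+0.4911, +0.8711)
n_6 = (-0.4020, +0.9156)
  (0,1): δ = 88.78°  ·
  (0,2): δ = 53.39°  ·
  (0,3): δ = 23.68°  ✓
  (0,4): δ = 15.30°  ✓
  (0,5): δ = 69.30°  ·
  (0,6): δ = 122.42°  ·
  (1,2): δ = 144.61°  ·
  (1,3): δ = 114.90°  ·
  (1,4): δ = 75.92°  ·
  (1,5): δ = 21.92°  ✓
  (1,6): δ = 31.20°  ✓
  (2,3): δ = 150.29°  ·
  (2,4): δ = 111.32°  ·
  (2,5): δ = 57.31°  ·
  (2,6): δ = 4.19°  ✓
  (3,4): δ = 141.02°  ·
  (3,5): δ = 87.02°  ·
  (3,6): δ = 33.90°  ✓
  (4,5): δ = 125.99°  ·
  (4,6): δ = 72.88°  ·
  (5,6): δ = 126.88°  ·
antipodal pairs: 6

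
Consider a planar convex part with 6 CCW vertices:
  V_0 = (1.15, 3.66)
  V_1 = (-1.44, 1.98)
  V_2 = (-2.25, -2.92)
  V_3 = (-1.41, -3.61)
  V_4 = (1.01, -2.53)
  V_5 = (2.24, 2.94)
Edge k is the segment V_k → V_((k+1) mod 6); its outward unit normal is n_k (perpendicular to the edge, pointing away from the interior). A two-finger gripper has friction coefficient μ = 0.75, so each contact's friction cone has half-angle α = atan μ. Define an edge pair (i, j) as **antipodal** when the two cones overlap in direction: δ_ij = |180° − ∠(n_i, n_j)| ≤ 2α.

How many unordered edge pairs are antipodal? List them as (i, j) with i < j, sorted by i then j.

count = 9; pairs: (0,2), (0,3), (0,4), (1,3), (1,4), (1,5), (2,4), (2,5), (3,5)

α = atan 0.75 = 36.87°;  2α = 73.74°
n_0 = (-0.5442, +0.8390)
n_1 = (-0.9866, +0.1631)
n_2 = (-0.6347, -0.7727)
n_3 = (+0.4075, -0.9132)
n_4 = (+0.9756, -0.2194)
n_5 = (+0.5512, +0.8344)
  (0,1): δ = 132.36°  ·
  (0,2): δ = 72.37°  ✓
  (0,3): δ = 8.92°  ✓
  (0,4): δ = 44.36°  ✓
  (0,5): δ = 113.58°  ·
  (1,2): δ = 120.01°  ·
  (1,3): δ = 56.56°  ✓
  (1,4): δ = 3.29°  ✓
  (1,5): δ = 65.94°  ✓
  (2,3): δ = 116.55°  ·
  (2,4): δ = 63.27°  ✓
  (2,5): δ = 5.95°  ✓
  (3,4): δ = 126.72°  ·
  (3,5): δ = 57.50°  ✓
  (4,5): δ = 110.77°  ·
antipodal pairs: 9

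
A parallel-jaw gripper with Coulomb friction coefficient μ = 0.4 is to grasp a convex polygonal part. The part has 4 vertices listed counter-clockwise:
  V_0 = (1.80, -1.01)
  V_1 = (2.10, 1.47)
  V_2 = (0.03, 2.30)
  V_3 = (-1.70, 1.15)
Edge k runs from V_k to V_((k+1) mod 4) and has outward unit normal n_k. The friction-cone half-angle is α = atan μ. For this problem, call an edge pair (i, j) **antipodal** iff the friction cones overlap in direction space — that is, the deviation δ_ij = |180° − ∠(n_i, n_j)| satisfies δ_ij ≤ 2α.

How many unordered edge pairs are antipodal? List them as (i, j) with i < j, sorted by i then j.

α = atan 0.4 = 21.80°;  2α = 43.60°
n_0 = (+0.9928, -0.1201)
n_1 = (+0.3722, +0.9282)
n_2 = (-0.5536, +0.8328)
n_3 = (-0.5252, -0.8510)
  (0,1): δ = 104.95°  ·
  (0,2): δ = 49.49°  ·
  (0,3): δ = 65.22°  ·
  (1,2): δ = 124.54°  ·
  (1,3): δ = 9.83°  ✓
  (2,3): δ = 65.29°  ·
antipodal pairs: 1

count = 1; pairs: (1,3)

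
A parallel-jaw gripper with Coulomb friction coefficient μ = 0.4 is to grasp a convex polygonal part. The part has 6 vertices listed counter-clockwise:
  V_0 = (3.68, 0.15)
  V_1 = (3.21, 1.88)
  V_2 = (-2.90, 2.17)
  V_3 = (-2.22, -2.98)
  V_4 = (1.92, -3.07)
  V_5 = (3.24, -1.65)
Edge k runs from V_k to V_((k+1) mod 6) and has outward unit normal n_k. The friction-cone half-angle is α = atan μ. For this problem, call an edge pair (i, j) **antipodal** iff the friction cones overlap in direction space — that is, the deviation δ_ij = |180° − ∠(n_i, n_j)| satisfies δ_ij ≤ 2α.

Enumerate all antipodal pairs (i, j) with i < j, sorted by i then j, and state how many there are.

α = atan 0.4 = 21.80°;  2α = 43.60°
n_0 = (+0.9650, +0.2622)
n_1 = (+0.0474, +0.9989)
n_2 = (-0.9914, -0.1309)
n_3 = (-0.0217, -0.9998)
n_4 = (+0.7324, -0.6808)
n_5 = (+0.9714, -0.2375)
  (0,1): δ = 107.92°  ·
  (0,2): δ = 7.68°  ✓
  (0,3): δ = 73.56°  ·
  (0,4): δ = 121.89°  ·
  (0,5): δ = 151.06°  ·
  (1,2): δ = 79.76°  ·
  (1,3): δ = 1.47°  ✓
  (1,4): δ = 49.81°  ·
  (1,5): δ = 78.98°  ·
  (2,3): δ = 98.77°  ·
  (2,4): δ = 50.43°  ·
  (2,5): δ = 21.26°  ✓
  (3,4): δ = 131.66°  ·
  (3,5): δ = 102.49°  ·
  (4,5): δ = 150.83°  ·
antipodal pairs: 3

count = 3; pairs: (0,2), (1,3), (2,5)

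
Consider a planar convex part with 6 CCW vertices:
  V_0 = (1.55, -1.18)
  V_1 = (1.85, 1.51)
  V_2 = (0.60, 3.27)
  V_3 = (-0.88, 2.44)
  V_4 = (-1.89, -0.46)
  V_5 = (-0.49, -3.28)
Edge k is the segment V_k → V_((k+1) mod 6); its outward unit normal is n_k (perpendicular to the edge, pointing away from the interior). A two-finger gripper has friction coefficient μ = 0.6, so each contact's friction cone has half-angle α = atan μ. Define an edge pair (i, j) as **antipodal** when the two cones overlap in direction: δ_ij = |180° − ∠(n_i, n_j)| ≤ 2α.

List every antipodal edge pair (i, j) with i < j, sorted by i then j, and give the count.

count = 7; pairs: (0,2), (0,3), (0,4), (1,3), (1,4), (2,5), (3,5)

α = atan 0.6 = 30.96°;  2α = 61.93°
n_0 = (+0.9938, -0.1108)
n_1 = (+0.8153, +0.5790)
n_2 = (-0.4891, +0.8722)
n_3 = (-0.9444, +0.3289)
n_4 = (-0.8957, -0.4447)
n_5 = (+0.7173, -0.6968)
  (0,1): δ = 138.25°  ·
  (0,2): δ = 54.35°  ✓
  (0,3): δ = 12.84°  ✓
  (0,4): δ = 32.77°  ✓
  (0,5): δ = 142.19°  ·
  (1,2): δ = 96.10°  ·
  (1,3): δ = 54.59°  ✓
  (1,4): δ = 8.98°  ✓
  (1,5): δ = 100.45°  ·
  (2,3): δ = 138.49°  ·
  (2,4): δ = 92.88°  ·
  (2,5): δ = 16.55°  ✓
  (3,4): δ = 134.40°  ·
  (3,5): δ = 24.97°  ✓
  (4,5): δ = 70.57°  ·
antipodal pairs: 7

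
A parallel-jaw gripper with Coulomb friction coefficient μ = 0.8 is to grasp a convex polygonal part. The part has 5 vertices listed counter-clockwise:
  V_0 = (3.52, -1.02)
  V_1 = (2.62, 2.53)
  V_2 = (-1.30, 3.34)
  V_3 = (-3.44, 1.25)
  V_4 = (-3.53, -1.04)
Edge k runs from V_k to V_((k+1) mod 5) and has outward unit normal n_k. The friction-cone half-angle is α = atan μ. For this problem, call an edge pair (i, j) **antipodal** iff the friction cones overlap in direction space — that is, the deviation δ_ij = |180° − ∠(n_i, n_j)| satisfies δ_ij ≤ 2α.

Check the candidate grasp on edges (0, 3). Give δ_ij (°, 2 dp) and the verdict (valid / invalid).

α = atan 0.8 = 38.66°;  2α = 77.32°
edge 0: e_0 = (-0.90, +3.55);  n_0 = (+0.9693, +0.2457)
edge 3: e_3 = (-0.09, -2.29);  n_3 = (-0.9992, +0.0393)
∠(n_0, n_3) = 163.52°
δ = |180° − 163.52°| = 16.48°
16.48° ≤ 2α = 77.32°  →  valid

δ = 16.48°, valid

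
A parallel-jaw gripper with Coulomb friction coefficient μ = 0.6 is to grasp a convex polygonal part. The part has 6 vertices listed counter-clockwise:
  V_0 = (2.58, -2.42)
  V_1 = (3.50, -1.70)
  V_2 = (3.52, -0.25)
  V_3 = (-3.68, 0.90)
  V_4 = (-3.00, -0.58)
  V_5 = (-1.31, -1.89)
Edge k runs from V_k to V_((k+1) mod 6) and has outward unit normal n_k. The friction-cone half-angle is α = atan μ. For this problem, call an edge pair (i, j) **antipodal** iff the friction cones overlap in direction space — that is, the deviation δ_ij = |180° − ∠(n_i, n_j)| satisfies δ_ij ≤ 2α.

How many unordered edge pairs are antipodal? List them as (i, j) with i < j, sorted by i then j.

α = atan 0.6 = 30.96°;  2α = 61.93°
n_0 = (+0.6163, -0.7875)
n_1 = (+0.9999, -0.0138)
n_2 = (+0.1577, +0.9875)
n_3 = (-0.9087, -0.4175)
n_4 = (-0.6126, -0.7904)
n_5 = (-0.1350, -0.9908)
  (0,1): δ = 128.84°  ·
  (0,2): δ = 47.12°  ✓
  (0,3): δ = 76.63°  ·
  (0,4): δ = 104.17°  ·
  (0,5): δ = 134.19°  ·
  (1,2): δ = 98.28°  ·
  (1,3): δ = 25.47°  ✓
  (1,4): δ = 53.01°  ✓
  (1,5): δ = 83.03°  ·
  (2,3): δ = 56.25°  ✓
  (2,4): δ = 28.71°  ✓
  (2,5): δ = 1.32°  ✓
  (3,4): δ = 152.46°  ·
  (3,5): δ = 122.44°  ·
  (4,5): δ = 149.98°  ·
antipodal pairs: 6

count = 6; pairs: (0,2), (1,3), (1,4), (2,3), (2,4), (2,5)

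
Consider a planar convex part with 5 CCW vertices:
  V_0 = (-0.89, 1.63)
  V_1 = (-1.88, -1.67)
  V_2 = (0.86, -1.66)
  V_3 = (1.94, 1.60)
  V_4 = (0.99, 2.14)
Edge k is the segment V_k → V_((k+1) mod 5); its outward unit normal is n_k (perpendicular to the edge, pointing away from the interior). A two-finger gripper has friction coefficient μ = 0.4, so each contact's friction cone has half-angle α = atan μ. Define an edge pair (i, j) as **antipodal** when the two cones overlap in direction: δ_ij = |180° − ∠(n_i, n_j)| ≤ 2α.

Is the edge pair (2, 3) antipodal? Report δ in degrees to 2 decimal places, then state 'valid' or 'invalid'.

α = atan 0.4 = 21.80°;  2α = 43.60°
edge 2: e_2 = (+1.08, +3.26);  n_2 = (+0.9493, -0.3145)
edge 3: e_3 = (-0.95, +0.54);  n_3 = (+0.4942, +0.8694)
∠(n_2, n_3) = 78.71°
δ = |180° − 78.71°| = 101.29°
101.29° > 2α = 43.60°  →  invalid

δ = 101.29°, invalid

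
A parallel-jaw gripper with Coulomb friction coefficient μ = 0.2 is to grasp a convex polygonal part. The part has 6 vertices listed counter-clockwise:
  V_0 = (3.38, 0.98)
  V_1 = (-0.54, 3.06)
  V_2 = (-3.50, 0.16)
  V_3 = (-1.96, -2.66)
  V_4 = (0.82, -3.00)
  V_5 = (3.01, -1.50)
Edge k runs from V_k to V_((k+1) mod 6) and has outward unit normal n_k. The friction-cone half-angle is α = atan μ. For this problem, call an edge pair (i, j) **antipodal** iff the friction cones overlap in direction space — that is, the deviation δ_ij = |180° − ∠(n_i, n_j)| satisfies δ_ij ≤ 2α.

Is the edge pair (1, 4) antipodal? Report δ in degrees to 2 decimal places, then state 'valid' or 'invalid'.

α = atan 0.2 = 11.31°;  2α = 22.62°
edge 1: e_1 = (-2.96, -2.90);  n_1 = (-0.6998, +0.7143)
edge 4: e_4 = (+2.19, +1.50);  n_4 = (+0.5651, -0.8250)
∠(n_1, n_4) = 170.00°
δ = |180° − 170.00°| = 10.00°
10.00° ≤ 2α = 22.62°  →  valid

δ = 10.00°, valid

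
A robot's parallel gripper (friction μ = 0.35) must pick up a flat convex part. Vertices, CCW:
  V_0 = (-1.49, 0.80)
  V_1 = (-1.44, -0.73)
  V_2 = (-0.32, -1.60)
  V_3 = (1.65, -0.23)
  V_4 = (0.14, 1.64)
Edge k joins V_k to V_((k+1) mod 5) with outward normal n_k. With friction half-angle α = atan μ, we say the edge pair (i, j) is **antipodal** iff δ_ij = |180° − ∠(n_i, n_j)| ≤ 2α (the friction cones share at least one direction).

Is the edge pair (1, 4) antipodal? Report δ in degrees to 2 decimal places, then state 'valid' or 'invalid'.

δ = 65.10°, invalid

α = atan 0.35 = 19.29°;  2α = 38.58°
edge 1: e_1 = (+1.12, -0.87);  n_1 = (-0.6135, -0.7897)
edge 4: e_4 = (-1.63, -0.84);  n_4 = (-0.4581, +0.8889)
∠(n_1, n_4) = 114.90°
δ = |180° − 114.90°| = 65.10°
65.10° > 2α = 38.58°  →  invalid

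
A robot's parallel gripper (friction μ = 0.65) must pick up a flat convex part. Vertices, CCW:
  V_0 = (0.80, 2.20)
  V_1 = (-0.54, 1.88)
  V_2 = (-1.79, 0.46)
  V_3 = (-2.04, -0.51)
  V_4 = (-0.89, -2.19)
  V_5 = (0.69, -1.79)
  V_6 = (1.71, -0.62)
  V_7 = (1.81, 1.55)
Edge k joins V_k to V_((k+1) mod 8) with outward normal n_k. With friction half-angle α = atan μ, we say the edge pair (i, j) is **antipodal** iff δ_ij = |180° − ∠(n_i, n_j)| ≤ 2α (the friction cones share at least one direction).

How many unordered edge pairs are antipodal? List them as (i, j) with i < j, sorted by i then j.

α = atan 0.65 = 33.02°;  2α = 66.05°
n_0 = (-0.2323, +0.9727)
n_1 = (-0.7506, +0.6607)
n_2 = (-0.9684, +0.2496)
n_3 = (-0.8252, -0.5649)
n_4 = (+0.2454, -0.9694)
n_5 = (+0.7538, -0.6571)
n_6 = (+0.9989, -0.0460)
n_7 = (+0.5412, +0.8409)
  (0,1): δ = 144.79°  ·
  (0,2): δ = 117.88°  ·
  (0,3): δ = 69.04°  ·
  (0,4): δ = 0.78°  ✓
  (0,5): δ = 35.49°  ✓
  (0,6): δ = 73.93°  ·
  (0,7): δ = 133.81°  ·
  (1,2): δ = 153.10°  ·
  (1,3): δ = 104.25°  ·
  (1,4): δ = 34.44°  ✓
  (1,5): δ = 0.28°  ✓
  (1,6): δ = 38.72°  ✓
  (1,7): δ = 98.59°  ·
  (2,3): δ = 131.16°  ·
  (2,4): δ = 61.34°  ✓
  (2,5): δ = 26.63°  ✓
  (2,6): δ = 11.81°  ✓
  (2,7): δ = 71.69°  ·
  (3,4): δ = 110.19°  ·
  (3,5): δ = 75.47°  ·
  (3,6): δ = 37.03°  ✓
  (3,7): δ = 22.84°  ✓
  (4,5): δ = 145.29°  ·
  (4,6): δ = 106.85°  ·
  (4,7): δ = 46.97°  ✓
  (5,6): δ = 141.56°  ·
  (5,7): δ = 81.68°  ·
  (6,7): δ = 120.13°  ·
antipodal pairs: 11

count = 11; pairs: (0,4), (0,5), (1,4), (1,5), (1,6), (2,4), (2,5), (2,6), (3,6), (3,7), (4,7)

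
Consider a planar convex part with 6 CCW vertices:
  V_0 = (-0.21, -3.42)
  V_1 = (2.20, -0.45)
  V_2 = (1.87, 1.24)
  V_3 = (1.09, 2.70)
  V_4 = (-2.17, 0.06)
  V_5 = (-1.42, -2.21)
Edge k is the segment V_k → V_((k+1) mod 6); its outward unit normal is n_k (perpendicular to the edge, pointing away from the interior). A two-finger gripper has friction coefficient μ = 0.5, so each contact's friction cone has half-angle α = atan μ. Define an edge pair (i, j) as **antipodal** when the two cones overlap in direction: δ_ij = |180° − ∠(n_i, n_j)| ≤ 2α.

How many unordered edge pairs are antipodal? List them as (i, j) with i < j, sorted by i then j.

count = 5; pairs: (0,3), (1,4), (1,5), (2,4), (2,5)

α = atan 0.5 = 26.57°;  2α = 53.13°
n_0 = (+0.7765, -0.6301)
n_1 = (+0.9815, +0.1916)
n_2 = (+0.8820, +0.4712)
n_3 = (-0.6293, +0.7771)
n_4 = (-0.9495, -0.3137)
n_5 = (-0.7071, -0.7071)
  (0,1): δ = 129.89°  ·
  (0,2): δ = 112.83°  ·
  (0,3): δ = 11.94°  ✓
  (0,4): δ = 57.34°  ·
  (0,5): δ = 84.06°  ·
  (1,2): δ = 162.94°  ·
  (1,3): δ = 62.05°  ·
  (1,4): δ = 7.23°  ✓
  (1,5): δ = 33.95°  ✓
  (2,3): δ = 79.11°  ·
  (2,4): δ = 9.83°  ✓
  (2,5): δ = 16.89°  ✓
  (3,4): δ = 110.72°  ·
  (3,5): δ = 84.00°  ·
  (4,5): δ = 153.28°  ·
antipodal pairs: 5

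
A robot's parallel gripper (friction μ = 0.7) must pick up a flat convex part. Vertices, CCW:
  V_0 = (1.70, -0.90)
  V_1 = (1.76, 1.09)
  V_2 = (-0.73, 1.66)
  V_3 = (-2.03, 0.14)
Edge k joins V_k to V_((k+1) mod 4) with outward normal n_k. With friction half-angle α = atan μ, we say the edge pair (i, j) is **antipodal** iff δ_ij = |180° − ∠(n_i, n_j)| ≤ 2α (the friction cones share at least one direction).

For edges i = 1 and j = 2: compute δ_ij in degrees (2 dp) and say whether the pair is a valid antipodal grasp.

δ = 117.65°, invalid

α = atan 0.7 = 34.99°;  2α = 69.98°
edge 1: e_1 = (-2.49, +0.57);  n_1 = (+0.2231, +0.9748)
edge 2: e_2 = (-1.30, -1.52);  n_2 = (-0.7600, +0.6500)
∠(n_1, n_2) = 62.35°
δ = |180° − 62.35°| = 117.65°
117.65° > 2α = 69.98°  →  invalid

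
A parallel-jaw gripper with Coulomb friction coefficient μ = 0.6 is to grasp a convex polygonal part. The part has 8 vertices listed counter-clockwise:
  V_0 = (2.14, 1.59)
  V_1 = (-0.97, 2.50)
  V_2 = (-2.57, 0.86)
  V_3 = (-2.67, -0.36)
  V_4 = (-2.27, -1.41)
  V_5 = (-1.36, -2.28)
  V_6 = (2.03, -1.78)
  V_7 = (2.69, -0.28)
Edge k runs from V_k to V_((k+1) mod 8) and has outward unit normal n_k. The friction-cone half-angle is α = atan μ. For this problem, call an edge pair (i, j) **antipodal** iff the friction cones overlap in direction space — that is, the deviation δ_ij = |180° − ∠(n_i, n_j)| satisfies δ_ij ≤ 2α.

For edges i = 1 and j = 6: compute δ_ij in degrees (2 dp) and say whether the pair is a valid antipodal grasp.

α = atan 0.6 = 30.96°;  2α = 61.93°
edge 1: e_1 = (-1.60, -1.64);  n_1 = (-0.7158, +0.6983)
edge 6: e_6 = (+0.66, +1.50);  n_6 = (+0.9153, -0.4027)
∠(n_1, n_6) = 159.46°
δ = |180° − 159.46°| = 20.54°
20.54° ≤ 2α = 61.93°  →  valid

δ = 20.54°, valid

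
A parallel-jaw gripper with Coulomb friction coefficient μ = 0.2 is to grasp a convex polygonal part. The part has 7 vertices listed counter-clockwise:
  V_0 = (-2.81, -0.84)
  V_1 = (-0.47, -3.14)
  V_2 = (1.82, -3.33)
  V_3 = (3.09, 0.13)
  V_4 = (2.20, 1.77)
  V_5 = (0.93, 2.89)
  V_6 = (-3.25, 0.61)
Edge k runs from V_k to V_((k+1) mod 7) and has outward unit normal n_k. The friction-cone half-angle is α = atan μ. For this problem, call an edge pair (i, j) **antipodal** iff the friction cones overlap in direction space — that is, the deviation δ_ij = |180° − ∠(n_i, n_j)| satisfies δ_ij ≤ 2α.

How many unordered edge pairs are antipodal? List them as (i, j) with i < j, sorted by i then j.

α = atan 0.2 = 11.31°;  2α = 22.62°
n_0 = (-0.7010, -0.7132)
n_1 = (-0.0827, -0.9966)
n_2 = (+0.9388, -0.3446)
n_3 = (+0.8789, +0.4770)
n_4 = (+0.6614, +0.7500)
n_5 = (-0.4789, +0.8779)
n_6 = (-0.9569, -0.2904)
  (0,1): δ = 140.24°  ·
  (0,2): δ = 65.65°  ·
  (0,3): δ = 17.01°  ✓
  (0,4): δ = 3.10°  ✓
  (0,5): δ = 73.12°  ·
  (0,6): δ = 151.39°  ·
  (1,2): δ = 105.41°  ·
  (1,3): δ = 56.77°  ·
  (1,4): δ = 36.67°  ·
  (1,5): δ = 33.35°  ·
  (1,6): δ = 111.62°  ·
  (2,3): δ = 131.36°  ·
  (2,4): δ = 111.25°  ·
  (2,5): δ = 41.23°  ·
  (2,6): δ = 37.04°  ·
  (3,4): δ = 159.90°  ·
  (3,5): δ = 89.88°  ·
  (3,6): δ = 11.61°  ✓
  (4,5): δ = 109.98°  ·
  (4,6): δ = 31.71°  ·
  (5,6): δ = 101.73°  ·
antipodal pairs: 3

count = 3; pairs: (0,3), (0,4), (3,6)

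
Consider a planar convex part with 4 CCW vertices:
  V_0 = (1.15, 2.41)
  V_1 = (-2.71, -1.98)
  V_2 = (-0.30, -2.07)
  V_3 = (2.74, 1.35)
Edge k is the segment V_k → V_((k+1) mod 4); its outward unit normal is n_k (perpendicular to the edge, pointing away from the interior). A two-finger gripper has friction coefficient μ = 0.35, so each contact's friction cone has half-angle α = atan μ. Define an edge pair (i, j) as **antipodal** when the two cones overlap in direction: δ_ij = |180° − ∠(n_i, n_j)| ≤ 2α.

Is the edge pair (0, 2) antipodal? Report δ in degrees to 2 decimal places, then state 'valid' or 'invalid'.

α = atan 0.35 = 19.29°;  2α = 38.58°
edge 0: e_0 = (-3.86, -4.39);  n_0 = (-0.7510, +0.6603)
edge 2: e_2 = (+3.04, +3.42);  n_2 = (+0.7474, -0.6644)
∠(n_0, n_2) = 179.69°
δ = |180° − 179.69°| = 0.31°
0.31° ≤ 2α = 38.58°  →  valid

δ = 0.31°, valid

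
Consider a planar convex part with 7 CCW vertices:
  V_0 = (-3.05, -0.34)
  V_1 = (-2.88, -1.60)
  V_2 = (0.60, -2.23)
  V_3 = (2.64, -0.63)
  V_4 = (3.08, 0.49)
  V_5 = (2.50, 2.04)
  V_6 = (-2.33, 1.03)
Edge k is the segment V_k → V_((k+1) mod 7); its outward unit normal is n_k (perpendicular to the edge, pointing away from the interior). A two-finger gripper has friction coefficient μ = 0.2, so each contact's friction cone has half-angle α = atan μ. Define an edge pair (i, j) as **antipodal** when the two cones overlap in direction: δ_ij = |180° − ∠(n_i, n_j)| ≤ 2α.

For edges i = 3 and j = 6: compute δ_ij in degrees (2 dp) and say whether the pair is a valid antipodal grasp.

δ = 6.28°, valid

α = atan 0.2 = 11.31°;  2α = 22.62°
edge 3: e_3 = (+0.44, +1.12);  n_3 = (+0.9308, -0.3657)
edge 6: e_6 = (-0.72, -1.37);  n_6 = (-0.8852, +0.4652)
∠(n_3, n_6) = 173.72°
δ = |180° − 173.72°| = 6.28°
6.28° ≤ 2α = 22.62°  →  valid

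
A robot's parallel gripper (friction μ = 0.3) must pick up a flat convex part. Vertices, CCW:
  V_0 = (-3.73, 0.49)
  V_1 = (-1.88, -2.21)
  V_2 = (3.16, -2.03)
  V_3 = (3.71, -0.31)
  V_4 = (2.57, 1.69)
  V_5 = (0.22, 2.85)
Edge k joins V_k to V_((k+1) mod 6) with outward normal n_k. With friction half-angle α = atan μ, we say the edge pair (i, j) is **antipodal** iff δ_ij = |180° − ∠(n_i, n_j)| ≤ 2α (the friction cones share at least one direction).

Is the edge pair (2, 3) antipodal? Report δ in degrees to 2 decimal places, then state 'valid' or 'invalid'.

δ = 132.58°, invalid

α = atan 0.3 = 16.70°;  2α = 33.40°
edge 2: e_2 = (+0.55, +1.72);  n_2 = (+0.9525, -0.3046)
edge 3: e_3 = (-1.14, +2.00);  n_3 = (+0.8688, +0.4952)
∠(n_2, n_3) = 47.42°
δ = |180° − 47.42°| = 132.58°
132.58° > 2α = 33.40°  →  invalid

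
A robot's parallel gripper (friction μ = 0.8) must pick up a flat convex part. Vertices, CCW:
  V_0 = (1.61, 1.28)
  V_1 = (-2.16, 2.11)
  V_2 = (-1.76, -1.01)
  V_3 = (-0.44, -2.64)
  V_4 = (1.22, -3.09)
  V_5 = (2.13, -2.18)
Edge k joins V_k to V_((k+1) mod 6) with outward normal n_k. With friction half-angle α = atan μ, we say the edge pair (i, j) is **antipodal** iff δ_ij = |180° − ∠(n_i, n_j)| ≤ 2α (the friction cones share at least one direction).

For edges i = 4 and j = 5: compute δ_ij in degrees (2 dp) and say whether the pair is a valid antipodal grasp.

δ = 126.45°, invalid

α = atan 0.8 = 38.66°;  2α = 77.32°
edge 4: e_4 = (+0.91, +0.91);  n_4 = (+0.7071, -0.7071)
edge 5: e_5 = (-0.52, +3.46);  n_5 = (+0.9889, +0.1486)
∠(n_4, n_5) = 53.55°
δ = |180° − 53.55°| = 126.45°
126.45° > 2α = 77.32°  →  invalid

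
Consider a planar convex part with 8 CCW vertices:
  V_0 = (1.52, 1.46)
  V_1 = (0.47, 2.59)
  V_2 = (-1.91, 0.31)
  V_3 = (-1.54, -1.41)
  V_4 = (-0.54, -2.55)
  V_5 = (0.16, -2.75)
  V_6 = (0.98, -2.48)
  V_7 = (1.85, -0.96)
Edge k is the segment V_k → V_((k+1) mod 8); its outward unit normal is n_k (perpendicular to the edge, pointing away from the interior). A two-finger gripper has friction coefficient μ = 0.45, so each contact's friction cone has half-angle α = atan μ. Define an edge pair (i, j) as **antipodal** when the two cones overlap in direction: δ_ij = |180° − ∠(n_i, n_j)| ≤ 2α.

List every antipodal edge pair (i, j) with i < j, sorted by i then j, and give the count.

α = atan 0.45 = 24.23°;  2α = 48.46°
n_0 = (+0.7326, +0.6807)
n_1 = (-0.6918, +0.7221)
n_2 = (-0.9776, -0.2103)
n_3 = (-0.7518, -0.6594)
n_4 = (-0.2747, -0.9615)
n_5 = (+0.3128, -0.9498)
n_6 = (+0.8679, -0.4968)
n_7 = (+0.9908, +0.1351)
  (0,1): δ = 89.13°  ·
  (0,2): δ = 30.76°  ✓
  (0,3): δ = 1.64°  ✓
  (0,4): δ = 31.16°  ✓
  (0,5): δ = 65.33°  ·
  (0,6): δ = 107.32°  ·
  (0,7): δ = 144.87°  ·
  (1,2): δ = 121.63°  ·
  (1,3): δ = 92.51°  ·
  (1,4): δ = 59.72°  ·
  (1,5): δ = 25.55°  ✓
  (1,6): δ = 16.44°  ✓
  (1,7): δ = 53.99°  ·
  (2,3): δ = 150.88°  ·
  (2,4): δ = 118.09°  ·
  (2,5): δ = 83.92°  ·
  (2,6): δ = 41.93°  ✓
  (2,7): δ = 4.38°  ✓
  (3,4): δ = 147.20°  ·
  (3,5): δ = 113.03°  ·
  (3,6): δ = 71.04°  ·
  (3,7): δ = 33.49°  ✓
  (4,5): δ = 145.83°  ·
  (4,6): δ = 103.84°  ·
  (4,7): δ = 66.29°  ·
  (5,6): δ = 138.01°  ·
  (5,7): δ = 100.46°  ·
  (6,7): δ = 142.45°  ·
antipodal pairs: 8

count = 8; pairs: (0,2), (0,3), (0,4), (1,5), (1,6), (2,6), (2,7), (3,7)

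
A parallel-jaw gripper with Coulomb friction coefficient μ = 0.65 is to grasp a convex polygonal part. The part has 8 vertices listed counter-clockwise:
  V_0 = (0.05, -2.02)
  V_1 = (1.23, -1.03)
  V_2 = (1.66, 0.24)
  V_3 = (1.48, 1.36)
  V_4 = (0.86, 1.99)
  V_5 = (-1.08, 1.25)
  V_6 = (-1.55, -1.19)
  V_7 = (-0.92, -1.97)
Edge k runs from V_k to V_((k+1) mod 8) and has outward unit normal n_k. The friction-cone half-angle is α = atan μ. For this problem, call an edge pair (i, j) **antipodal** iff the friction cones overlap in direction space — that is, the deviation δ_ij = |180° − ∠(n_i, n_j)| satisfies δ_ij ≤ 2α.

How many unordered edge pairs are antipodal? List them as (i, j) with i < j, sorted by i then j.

α = atan 0.65 = 33.02°;  2α = 66.05°
n_0 = (+0.6427, -0.7661)
n_1 = (+0.9472, -0.3207)
n_2 = (+0.9873, +0.1587)
n_3 = (+0.7127, +0.7014)
n_4 = (-0.3564, +0.9343)
n_5 = (-0.9819, +0.1891)
n_6 = (-0.7779, -0.6283)
n_7 = (-0.0515, -0.9987)
  (0,1): δ = 148.70°  ·
  (0,2): δ = 120.87°  ·
  (0,3): δ = 85.45°  ·
  (0,4): δ = 19.12°  ✓
  (0,5): δ = 39.10°  ✓
  (0,6): δ = 88.93°  ·
  (0,7): δ = 137.05°  ·
  (1,2): δ = 152.16°  ·
  (1,3): δ = 116.75°  ·
  (1,4): δ = 50.42°  ✓
  (1,5): δ = 7.80°  ✓
  (1,6): δ = 57.63°  ✓
  (1,7): δ = 105.75°  ·
  (2,3): δ = 144.59°  ·
  (2,4): δ = 78.25°  ·
  (2,5): δ = 20.03°  ✓
  (2,6): δ = 29.80°  ✓
  (2,7): δ = 77.92°  ·
  (3,4): δ = 113.66°  ·
  (3,5): δ = 55.44°  ✓
  (3,6): δ = 5.61°  ✓
  (3,7): δ = 42.51°  ✓
  (4,5): δ = 121.78°  ·
  (4,6): δ = 71.95°  ·
  (4,7): δ = 23.83°  ✓
  (5,6): δ = 130.17°  ·
  (5,7): δ = 82.05°  ·
  (6,7): δ = 131.88°  ·
antipodal pairs: 11

count = 11; pairs: (0,4), (0,5), (1,4), (1,5), (1,6), (2,5), (2,6), (3,5), (3,6), (3,7), (4,7)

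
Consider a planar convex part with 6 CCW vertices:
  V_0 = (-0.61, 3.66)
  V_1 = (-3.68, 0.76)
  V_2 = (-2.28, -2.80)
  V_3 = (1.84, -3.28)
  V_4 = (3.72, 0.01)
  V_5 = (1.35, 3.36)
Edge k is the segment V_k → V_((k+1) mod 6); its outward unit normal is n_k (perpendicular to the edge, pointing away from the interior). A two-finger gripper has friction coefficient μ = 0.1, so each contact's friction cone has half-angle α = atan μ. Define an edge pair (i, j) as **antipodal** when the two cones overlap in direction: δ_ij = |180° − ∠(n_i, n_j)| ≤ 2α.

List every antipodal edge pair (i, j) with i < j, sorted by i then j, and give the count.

α = atan 0.1 = 5.71°;  2α = 11.42°
n_0 = (-0.6867, +0.7269)
n_1 = (-0.9306, -0.3660)
n_2 = (-0.1157, -0.9933)
n_3 = (+0.8682, -0.4961)
n_4 = (+0.8164, +0.5775)
n_5 = (+0.1513, +0.9885)
  (0,1): δ = 111.90°  ·
  (0,2): δ = 50.01°  ·
  (0,3): δ = 16.89°  ·
  (0,4): δ = 81.91°  ·
  (0,5): δ = 127.93°  ·
  (1,2): δ = 118.11°  ·
  (1,3): δ = 51.21°  ·
  (1,4): δ = 13.81°  ·
  (1,5): δ = 59.83°  ·
  (2,3): δ = 113.10°  ·
  (2,4): δ = 48.08°  ·
  (2,5): δ = 2.06°  ✓
  (3,4): δ = 114.98°  ·
  (3,5): δ = 68.96°  ·
  (4,5): δ = 133.98°  ·
antipodal pairs: 1

count = 1; pairs: (2,5)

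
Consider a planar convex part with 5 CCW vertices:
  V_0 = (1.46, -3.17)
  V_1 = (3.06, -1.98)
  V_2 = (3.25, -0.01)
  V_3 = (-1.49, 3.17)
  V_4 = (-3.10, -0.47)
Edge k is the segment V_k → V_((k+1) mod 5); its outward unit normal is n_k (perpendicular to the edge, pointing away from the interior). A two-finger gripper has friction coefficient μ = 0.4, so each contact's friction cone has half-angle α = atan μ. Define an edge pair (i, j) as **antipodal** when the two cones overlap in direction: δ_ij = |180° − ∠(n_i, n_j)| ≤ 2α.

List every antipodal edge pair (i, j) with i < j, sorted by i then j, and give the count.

count = 3; pairs: (0,3), (1,3), (2,4)

α = atan 0.4 = 21.80°;  2α = 43.60°
n_0 = (+0.5968, -0.8024)
n_1 = (+0.9954, -0.0960)
n_2 = (+0.5571, +0.8304)
n_3 = (-0.9145, +0.4045)
n_4 = (-0.5095, -0.8605)
  (0,1): δ = 132.15°  ·
  (0,2): δ = 70.50°  ·
  (0,3): δ = 29.50°  ✓
  (0,4): δ = 112.73°  ·
  (1,2): δ = 118.35°  ·
  (1,3): δ = 18.35°  ✓
  (1,4): δ = 64.88°  ·
  (2,3): δ = 80.00°  ·
  (2,4): δ = 3.23°  ✓
  (3,4): δ = 96.77°  ·
antipodal pairs: 3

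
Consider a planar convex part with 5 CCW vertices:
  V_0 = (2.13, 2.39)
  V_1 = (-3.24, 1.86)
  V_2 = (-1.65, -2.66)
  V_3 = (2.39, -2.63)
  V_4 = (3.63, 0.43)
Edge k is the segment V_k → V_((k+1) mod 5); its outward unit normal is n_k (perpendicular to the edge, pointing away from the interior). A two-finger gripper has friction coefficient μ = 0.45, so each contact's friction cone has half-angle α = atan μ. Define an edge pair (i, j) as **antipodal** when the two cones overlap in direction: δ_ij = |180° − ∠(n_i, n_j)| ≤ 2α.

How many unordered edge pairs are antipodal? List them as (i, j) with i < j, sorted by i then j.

count = 3; pairs: (0,2), (1,3), (1,4)

α = atan 0.45 = 24.23°;  2α = 48.46°
n_0 = (-0.0982, +0.9952)
n_1 = (-0.9433, -0.3318)
n_2 = (+0.0074, -1.0000)
n_3 = (+0.9268, -0.3756)
n_4 = (+0.7941, +0.6078)
  (0,1): δ = 76.26°  ·
  (0,2): δ = 5.21°  ✓
  (0,3): δ = 62.30°  ·
  (0,4): δ = 121.79°  ·
  (1,2): δ = 108.95°  ·
  (1,3): δ = 41.44°  ✓
  (1,4): δ = 18.05°  ✓
  (2,3): δ = 112.48°  ·
  (2,4): δ = 53.00°  ·
  (3,4): δ = 120.51°  ·
antipodal pairs: 3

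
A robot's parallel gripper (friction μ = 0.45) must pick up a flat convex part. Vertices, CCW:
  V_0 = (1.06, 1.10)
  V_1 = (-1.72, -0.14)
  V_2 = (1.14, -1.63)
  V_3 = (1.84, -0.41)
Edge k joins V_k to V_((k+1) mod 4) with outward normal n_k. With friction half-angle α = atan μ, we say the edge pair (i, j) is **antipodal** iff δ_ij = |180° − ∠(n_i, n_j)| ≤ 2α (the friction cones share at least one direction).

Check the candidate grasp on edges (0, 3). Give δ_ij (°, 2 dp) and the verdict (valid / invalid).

δ = 93.28°, invalid

α = atan 0.45 = 24.23°;  2α = 48.46°
edge 0: e_0 = (-2.78, -1.24);  n_0 = (-0.4074, +0.9133)
edge 3: e_3 = (-0.78, +1.51);  n_3 = (+0.8885, +0.4589)
∠(n_0, n_3) = 86.72°
δ = |180° − 86.72°| = 93.28°
93.28° > 2α = 48.46°  →  invalid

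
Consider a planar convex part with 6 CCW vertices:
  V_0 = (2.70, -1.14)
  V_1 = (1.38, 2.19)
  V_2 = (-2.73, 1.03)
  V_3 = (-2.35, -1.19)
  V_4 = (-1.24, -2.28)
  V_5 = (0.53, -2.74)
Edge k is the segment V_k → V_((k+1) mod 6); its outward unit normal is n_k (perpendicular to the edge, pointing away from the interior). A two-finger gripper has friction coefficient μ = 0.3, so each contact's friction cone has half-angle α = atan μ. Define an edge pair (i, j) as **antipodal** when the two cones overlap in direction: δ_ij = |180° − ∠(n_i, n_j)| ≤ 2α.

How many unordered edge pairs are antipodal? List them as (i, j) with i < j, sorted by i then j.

count = 4; pairs: (0,2), (0,3), (1,4), (1,5)

α = atan 0.3 = 16.70°;  2α = 33.40°
n_0 = (+0.9296, +0.3685)
n_1 = (-0.2716, +0.9624)
n_2 = (-0.9857, -0.1687)
n_3 = (-0.7006, -0.7135)
n_4 = (-0.2515, -0.9678)
n_5 = (+0.5935, -0.8049)
  (0,1): δ = 95.86°  ·
  (0,2): δ = 11.91°  ✓
  (0,3): δ = 23.90°  ✓
  (0,4): δ = 53.81°  ·
  (0,5): δ = 104.78°  ·
  (1,2): δ = 96.05°  ·
  (1,3): δ = 60.24°  ·
  (1,4): δ = 30.33°  ✓
  (1,5): δ = 20.64°  ✓
  (2,3): δ = 144.19°  ·
  (2,4): δ = 114.28°  ·
  (2,5): δ = 63.31°  ·
  (3,4): δ = 150.09°  ·
  (3,5): δ = 99.12°  ·
  (4,5): δ = 129.03°  ·
antipodal pairs: 4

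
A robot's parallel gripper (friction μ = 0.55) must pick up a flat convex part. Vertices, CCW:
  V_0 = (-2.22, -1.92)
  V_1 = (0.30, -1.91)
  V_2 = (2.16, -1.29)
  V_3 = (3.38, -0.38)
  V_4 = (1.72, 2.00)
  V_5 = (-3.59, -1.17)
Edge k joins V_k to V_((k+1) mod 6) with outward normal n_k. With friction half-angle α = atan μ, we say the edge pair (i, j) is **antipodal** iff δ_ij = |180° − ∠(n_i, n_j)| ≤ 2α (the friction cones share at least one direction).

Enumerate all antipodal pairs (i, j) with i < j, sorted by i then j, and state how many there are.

α = atan 0.55 = 28.81°;  2α = 57.62°
n_0 = (+0.0040, -1.0000)
n_1 = (+0.3162, -0.9487)
n_2 = (+0.5979, -0.8016)
n_3 = (+0.8202, +0.5721)
n_4 = (-0.5126, +0.8586)
n_5 = (-0.4802, -0.8772)
  (0,1): δ = 161.79°  ·
  (0,2): δ = 143.51°  ·
  (0,3): δ = 55.33°  ✓
  (0,4): δ = 30.61°  ✓
  (0,5): δ = 151.07°  ·
  (1,2): δ = 161.72°  ·
  (1,3): δ = 73.54°  ·
  (1,4): δ = 12.40°  ✓
  (1,5): δ = 132.87°  ·
  (2,3): δ = 91.82°  ·
  (2,4): δ = 5.88°  ✓
  (2,5): δ = 114.58°  ·
  (3,4): δ = 94.06°  ·
  (3,5): δ = 26.41°  ✓
  (4,5): δ = 59.53°  ·
antipodal pairs: 5

count = 5; pairs: (0,3), (0,4), (1,4), (2,4), (3,5)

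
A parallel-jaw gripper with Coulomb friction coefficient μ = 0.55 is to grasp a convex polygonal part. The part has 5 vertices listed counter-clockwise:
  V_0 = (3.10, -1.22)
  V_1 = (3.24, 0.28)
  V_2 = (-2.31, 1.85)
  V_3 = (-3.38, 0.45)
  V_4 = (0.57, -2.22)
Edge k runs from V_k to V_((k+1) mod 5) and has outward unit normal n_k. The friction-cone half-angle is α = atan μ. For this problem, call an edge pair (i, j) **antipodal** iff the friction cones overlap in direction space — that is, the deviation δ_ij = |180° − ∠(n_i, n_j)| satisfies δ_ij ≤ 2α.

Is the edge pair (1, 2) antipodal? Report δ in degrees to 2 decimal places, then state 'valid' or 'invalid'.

δ = 111.59°, invalid

α = atan 0.55 = 28.81°;  2α = 57.62°
edge 1: e_1 = (-5.55, +1.57);  n_1 = (+0.2722, +0.9622)
edge 2: e_2 = (-1.07, -1.40);  n_2 = (-0.7945, +0.6072)
∠(n_1, n_2) = 68.41°
δ = |180° − 68.41°| = 111.59°
111.59° > 2α = 57.62°  →  invalid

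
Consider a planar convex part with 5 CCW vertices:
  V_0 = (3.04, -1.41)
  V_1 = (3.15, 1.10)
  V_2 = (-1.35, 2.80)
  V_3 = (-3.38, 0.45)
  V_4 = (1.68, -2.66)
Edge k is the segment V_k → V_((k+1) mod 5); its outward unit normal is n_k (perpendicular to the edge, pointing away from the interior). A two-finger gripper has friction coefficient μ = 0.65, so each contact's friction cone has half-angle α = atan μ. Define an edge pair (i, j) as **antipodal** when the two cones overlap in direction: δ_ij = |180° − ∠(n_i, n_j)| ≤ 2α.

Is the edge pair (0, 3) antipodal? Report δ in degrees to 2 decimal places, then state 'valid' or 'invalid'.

α = atan 0.65 = 33.02°;  2α = 66.05°
edge 0: e_0 = (+0.11, +2.51);  n_0 = (+0.9990, -0.0438)
edge 3: e_3 = (+5.06, -3.11);  n_3 = (-0.5236, -0.8519)
∠(n_0, n_3) = 119.07°
δ = |180° − 119.07°| = 60.93°
60.93° ≤ 2α = 66.05°  →  valid

δ = 60.93°, valid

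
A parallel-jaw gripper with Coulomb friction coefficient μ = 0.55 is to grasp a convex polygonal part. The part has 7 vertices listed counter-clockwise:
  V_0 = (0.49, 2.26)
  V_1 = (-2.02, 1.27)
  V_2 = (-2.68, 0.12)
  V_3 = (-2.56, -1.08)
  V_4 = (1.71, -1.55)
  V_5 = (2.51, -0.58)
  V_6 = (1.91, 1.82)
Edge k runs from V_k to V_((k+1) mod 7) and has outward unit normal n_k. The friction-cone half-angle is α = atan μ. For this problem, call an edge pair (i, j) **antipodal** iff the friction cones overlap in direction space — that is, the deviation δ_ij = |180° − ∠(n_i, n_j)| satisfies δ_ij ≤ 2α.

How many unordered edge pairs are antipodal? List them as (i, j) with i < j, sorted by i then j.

α = atan 0.55 = 28.81°;  2α = 57.62°
n_0 = (-0.3669, +0.9303)
n_1 = (-0.8673, +0.4978)
n_2 = (-0.9950, -0.0995)
n_3 = (-0.1094, -0.9940)
n_4 = (+0.7715, -0.6363)
n_5 = (+0.9701, +0.2425)
n_6 = (+0.2960, +0.9552)
  (0,1): δ = 141.38°  ·
  (0,2): δ = 105.81°  ·
  (0,3): δ = 27.81°  ✓
  (0,4): δ = 28.96°  ✓
  (0,5): δ = 82.51°  ·
  (0,6): δ = 141.26°  ·
  (1,2): δ = 144.44°  ·
  (1,3): δ = 66.43°  ·
  (1,4): δ = 9.66°  ✓
  (1,5): δ = 43.89°  ✓
  (1,6): δ = 102.64°  ·
  (2,3): δ = 101.99°  ·
  (2,4): δ = 45.22°  ✓
  (2,5): δ = 8.33°  ✓
  (2,6): δ = 67.07°  ·
  (3,4): δ = 123.23°  ·
  (3,5): δ = 69.68°  ·
  (3,6): δ = 10.93°  ✓
  (4,5): δ = 126.45°  ·
  (4,6): δ = 67.70°  ·
  (5,6): δ = 121.25°  ·
antipodal pairs: 7

count = 7; pairs: (0,3), (0,4), (1,4), (1,5), (2,4), (2,5), (3,6)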